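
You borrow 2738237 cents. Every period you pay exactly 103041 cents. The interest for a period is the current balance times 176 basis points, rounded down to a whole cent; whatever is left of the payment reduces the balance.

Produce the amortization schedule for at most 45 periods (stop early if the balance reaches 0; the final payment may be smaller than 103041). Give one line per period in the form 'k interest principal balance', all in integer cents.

1. interest=⌊2738237·176/10000⌋=48192; principal=103041-48192=54849; balance=2738237-54849=2683388
2. interest=⌊2683388·176/10000⌋=47227; principal=103041-47227=55814; balance=2683388-55814=2627574
3. interest=⌊2627574·176/10000⌋=46245; principal=103041-46245=56796; balance=2627574-56796=2570778
4. interest=⌊2570778·176/10000⌋=45245; principal=103041-45245=57796; balance=2570778-57796=2512982
5. interest=⌊2512982·176/10000⌋=44228; principal=103041-44228=58813; balance=2512982-58813=2454169
6. interest=⌊2454169·176/10000⌋=43193; principal=103041-43193=59848; balance=2454169-59848=2394321
7. interest=⌊2394321·176/10000⌋=42140; principal=103041-42140=60901; balance=2394321-60901=2333420
8. interest=⌊2333420·176/10000⌋=41068; principal=103041-41068=61973; balance=2333420-61973=2271447
9. interest=⌊2271447·176/10000⌋=39977; principal=103041-39977=63064; balance=2271447-63064=2208383
10. interest=⌊2208383·176/10000⌋=38867; principal=103041-38867=64174; balance=2208383-64174=2144209
11. interest=⌊2144209·176/10000⌋=37738; principal=103041-37738=65303; balance=2144209-65303=2078906
12. interest=⌊2078906·176/10000⌋=36588; principal=103041-36588=66453; balance=2078906-66453=2012453
13. interest=⌊2012453·176/10000⌋=35419; principal=103041-35419=67622; balance=2012453-67622=1944831
14. interest=⌊1944831·176/10000⌋=34229; principal=103041-34229=68812; balance=1944831-68812=1876019
15. interest=⌊1876019·176/10000⌋=33017; principal=103041-33017=70024; balance=1876019-70024=1805995
16. interest=⌊1805995·176/10000⌋=31785; principal=103041-31785=71256; balance=1805995-71256=1734739
17. interest=⌊1734739·176/10000⌋=30531; principal=103041-30531=72510; balance=1734739-72510=1662229
18. interest=⌊1662229·176/10000⌋=29255; principal=103041-29255=73786; balance=1662229-73786=1588443
19. interest=⌊1588443·176/10000⌋=27956; principal=103041-27956=75085; balance=1588443-75085=1513358
20. interest=⌊1513358·176/10000⌋=26635; principal=103041-26635=76406; balance=1513358-76406=1436952
21. interest=⌊1436952·176/10000⌋=25290; principal=103041-25290=77751; balance=1436952-77751=1359201
22. interest=⌊1359201·176/10000⌋=23921; principal=103041-23921=79120; balance=1359201-79120=1280081
23. interest=⌊1280081·176/10000⌋=22529; principal=103041-22529=80512; balance=1280081-80512=1199569
24. interest=⌊1199569·176/10000⌋=21112; principal=103041-21112=81929; balance=1199569-81929=1117640
25. interest=⌊1117640·176/10000⌋=19670; principal=103041-19670=83371; balance=1117640-83371=1034269
26. interest=⌊1034269·176/10000⌋=18203; principal=103041-18203=84838; balance=1034269-84838=949431
27. interest=⌊949431·176/10000⌋=16709; principal=103041-16709=86332; balance=949431-86332=863099
28. interest=⌊863099·176/10000⌋=15190; principal=103041-15190=87851; balance=863099-87851=775248
29. interest=⌊775248·176/10000⌋=13644; principal=103041-13644=89397; balance=775248-89397=685851
30. interest=⌊685851·176/10000⌋=12070; principal=103041-12070=90971; balance=685851-90971=594880
31. interest=⌊594880·176/10000⌋=10469; principal=103041-10469=92572; balance=594880-92572=502308
32. interest=⌊502308·176/10000⌋=8840; principal=103041-8840=94201; balance=502308-94201=408107
33. interest=⌊408107·176/10000⌋=7182; principal=103041-7182=95859; balance=408107-95859=312248
34. interest=⌊312248·176/10000⌋=5495; principal=103041-5495=97546; balance=312248-97546=214702
35. interest=⌊214702·176/10000⌋=3778; principal=103041-3778=99263; balance=214702-99263=115439
36. interest=⌊115439·176/10000⌋=2031; principal=103041-2031=101010; balance=115439-101010=14429
37. interest=⌊14429·176/10000⌋=253; principal=min(103041-253,14429)=14429; balance=14429-14429=0

1 48192 54849 2683388
2 47227 55814 2627574
3 46245 56796 2570778
4 45245 57796 2512982
5 44228 58813 2454169
6 43193 59848 2394321
7 42140 60901 2333420
8 41068 61973 2271447
9 39977 63064 2208383
10 38867 64174 2144209
11 37738 65303 2078906
12 36588 66453 2012453
13 35419 67622 1944831
14 34229 68812 1876019
15 33017 70024 1805995
16 31785 71256 1734739
17 30531 72510 1662229
18 29255 73786 1588443
19 27956 75085 1513358
20 26635 76406 1436952
21 25290 77751 1359201
22 23921 79120 1280081
23 22529 80512 1199569
24 21112 81929 1117640
25 19670 83371 1034269
26 18203 84838 949431
27 16709 86332 863099
28 15190 87851 775248
29 13644 89397 685851
30 12070 90971 594880
31 10469 92572 502308
32 8840 94201 408107
33 7182 95859 312248
34 5495 97546 214702
35 3778 99263 115439
36 2031 101010 14429
37 253 14429 0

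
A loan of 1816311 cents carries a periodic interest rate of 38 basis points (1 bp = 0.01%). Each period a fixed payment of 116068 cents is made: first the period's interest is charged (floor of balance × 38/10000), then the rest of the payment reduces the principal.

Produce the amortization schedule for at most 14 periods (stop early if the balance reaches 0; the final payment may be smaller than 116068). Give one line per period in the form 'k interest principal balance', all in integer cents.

1 6901 109167 1707144
2 6487 109581 1597563
3 6070 109998 1487565
4 5652 110416 1377149
5 5233 110835 1266314
6 4811 111257 1155057
7 4389 111679 1043378
8 3964 112104 931274
9 3538 112530 818744
10 3111 112957 705787
11 2681 113387 592400
12 2251 113817 478583
13 1818 114250 364333
14 1384 114684 249649

1. interest=⌊1816311·38/10000⌋=6901; principal=116068-6901=109167; balance=1816311-109167=1707144
2. interest=⌊1707144·38/10000⌋=6487; principal=116068-6487=109581; balance=1707144-109581=1597563
3. interest=⌊1597563·38/10000⌋=6070; principal=116068-6070=109998; balance=1597563-109998=1487565
4. interest=⌊1487565·38/10000⌋=5652; principal=116068-5652=110416; balance=1487565-110416=1377149
5. interest=⌊1377149·38/10000⌋=5233; principal=116068-5233=110835; balance=1377149-110835=1266314
6. interest=⌊1266314·38/10000⌋=4811; principal=116068-4811=111257; balance=1266314-111257=1155057
7. interest=⌊1155057·38/10000⌋=4389; principal=116068-4389=111679; balance=1155057-111679=1043378
8. interest=⌊1043378·38/10000⌋=3964; principal=116068-3964=112104; balance=1043378-112104=931274
9. interest=⌊931274·38/10000⌋=3538; principal=116068-3538=112530; balance=931274-112530=818744
10. interest=⌊818744·38/10000⌋=3111; principal=116068-3111=112957; balance=818744-112957=705787
11. interest=⌊705787·38/10000⌋=2681; principal=116068-2681=113387; balance=705787-113387=592400
12. interest=⌊592400·38/10000⌋=2251; principal=116068-2251=113817; balance=592400-113817=478583
13. interest=⌊478583·38/10000⌋=1818; principal=116068-1818=114250; balance=478583-114250=364333
14. interest=⌊364333·38/10000⌋=1384; principal=116068-1384=114684; balance=364333-114684=249649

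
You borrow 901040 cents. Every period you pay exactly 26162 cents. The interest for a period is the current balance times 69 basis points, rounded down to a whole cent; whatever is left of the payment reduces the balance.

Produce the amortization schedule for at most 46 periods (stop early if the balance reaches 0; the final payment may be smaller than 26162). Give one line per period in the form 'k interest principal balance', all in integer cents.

1. interest=⌊901040·69/10000⌋=6217; principal=26162-6217=19945; balance=901040-19945=881095
2. interest=⌊881095·69/10000⌋=6079; principal=26162-6079=20083; balance=881095-20083=861012
3. interest=⌊861012·69/10000⌋=5940; principal=26162-5940=20222; balance=861012-20222=840790
4. interest=⌊840790·69/10000⌋=5801; principal=26162-5801=20361; balance=840790-20361=820429
5. interest=⌊820429·69/10000⌋=5660; principal=26162-5660=20502; balance=820429-20502=799927
6. interest=⌊799927·69/10000⌋=5519; principal=26162-5519=20643; balance=799927-20643=779284
7. interest=⌊779284·69/10000⌋=5377; principal=26162-5377=20785; balance=779284-20785=758499
8. interest=⌊758499·69/10000⌋=5233; principal=26162-5233=20929; balance=758499-20929=737570
9. interest=⌊737570·69/10000⌋=5089; principal=26162-5089=21073; balance=737570-21073=716497
10. interest=⌊716497·69/10000⌋=4943; principal=26162-4943=21219; balance=716497-21219=695278
11. interest=⌊695278·69/10000⌋=4797; principal=26162-4797=21365; balance=695278-21365=673913
12. interest=⌊673913·69/10000⌋=4649; principal=26162-4649=21513; balance=673913-21513=652400
13. interest=⌊652400·69/10000⌋=4501; principal=26162-4501=21661; balance=652400-21661=630739
14. interest=⌊630739·69/10000⌋=4352; principal=26162-4352=21810; balance=630739-21810=608929
15. interest=⌊608929·69/10000⌋=4201; principal=26162-4201=21961; balance=608929-21961=586968
16. interest=⌊586968·69/10000⌋=4050; principal=26162-4050=22112; balance=586968-22112=564856
17. interest=⌊564856·69/10000⌋=3897; principal=26162-3897=22265; balance=564856-22265=542591
18. interest=⌊542591·69/10000⌋=3743; principal=26162-3743=22419; balance=542591-22419=520172
19. interest=⌊520172·69/10000⌋=3589; principal=26162-3589=22573; balance=520172-22573=497599
20. interest=⌊497599·69/10000⌋=3433; principal=26162-3433=22729; balance=497599-22729=474870
21. interest=⌊474870·69/10000⌋=3276; principal=26162-3276=22886; balance=474870-22886=451984
22. interest=⌊451984·69/10000⌋=3118; principal=26162-3118=23044; balance=451984-23044=428940
23. interest=⌊428940·69/10000⌋=2959; principal=26162-2959=23203; balance=428940-23203=405737
24. interest=⌊405737·69/10000⌋=2799; principal=26162-2799=23363; balance=405737-23363=382374
25. interest=⌊382374·69/10000⌋=2638; principal=26162-2638=23524; balance=382374-23524=358850
26. interest=⌊358850·69/10000⌋=2476; principal=26162-2476=23686; balance=358850-23686=335164
27. interest=⌊335164·69/10000⌋=2312; principal=26162-2312=23850; balance=335164-23850=311314
28. interest=⌊311314·69/10000⌋=2148; principal=26162-2148=24014; balance=311314-24014=287300
29. interest=⌊287300·69/10000⌋=1982; principal=26162-1982=24180; balance=287300-24180=263120
30. interest=⌊263120·69/10000⌋=1815; principal=26162-1815=24347; balance=263120-24347=238773
31. interest=⌊238773·69/10000⌋=1647; principal=26162-1647=24515; balance=238773-24515=214258
32. interest=⌊214258·69/10000⌋=1478; principal=26162-1478=24684; balance=214258-24684=189574
33. interest=⌊189574·69/10000⌋=1308; principal=26162-1308=24854; balance=189574-24854=164720
34. interest=⌊164720·69/10000⌋=1136; principal=26162-1136=25026; balance=164720-25026=139694
35. interest=⌊139694·69/10000⌋=963; principal=26162-963=25199; balance=139694-25199=114495
36. interest=⌊114495·69/10000⌋=790; principal=26162-790=25372; balance=114495-25372=89123
37. interest=⌊89123·69/10000⌋=614; principal=26162-614=25548; balance=89123-25548=63575
38. interest=⌊63575·69/10000⌋=438; principal=26162-438=25724; balance=63575-25724=37851
39. interest=⌊37851·69/10000⌋=261; principal=26162-261=25901; balance=37851-25901=11950
40. interest=⌊11950·69/10000⌋=82; principal=min(26162-82,11950)=11950; balance=11950-11950=0

1 6217 19945 881095
2 6079 20083 861012
3 5940 20222 840790
4 5801 20361 820429
5 5660 20502 799927
6 5519 20643 779284
7 5377 20785 758499
8 5233 20929 737570
9 5089 21073 716497
10 4943 21219 695278
11 4797 21365 673913
12 4649 21513 652400
13 4501 21661 630739
14 4352 21810 608929
15 4201 21961 586968
16 4050 22112 564856
17 3897 22265 542591
18 3743 22419 520172
19 3589 22573 497599
20 3433 22729 474870
21 3276 22886 451984
22 3118 23044 428940
23 2959 23203 405737
24 2799 23363 382374
25 2638 23524 358850
26 2476 23686 335164
27 2312 23850 311314
28 2148 24014 287300
29 1982 24180 263120
30 1815 24347 238773
31 1647 24515 214258
32 1478 24684 189574
33 1308 24854 164720
34 1136 25026 139694
35 963 25199 114495
36 790 25372 89123
37 614 25548 63575
38 438 25724 37851
39 261 25901 11950
40 82 11950 0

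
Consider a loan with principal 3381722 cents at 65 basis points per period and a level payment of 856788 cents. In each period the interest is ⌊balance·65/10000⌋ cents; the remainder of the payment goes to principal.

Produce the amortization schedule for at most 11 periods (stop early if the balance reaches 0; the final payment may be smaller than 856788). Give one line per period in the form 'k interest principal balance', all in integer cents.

1. interest=⌊3381722·65/10000⌋=21981; principal=856788-21981=834807; balance=3381722-834807=2546915
2. interest=⌊2546915·65/10000⌋=16554; principal=856788-16554=840234; balance=2546915-840234=1706681
3. interest=⌊1706681·65/10000⌋=11093; principal=856788-11093=845695; balance=1706681-845695=860986
4. interest=⌊860986·65/10000⌋=5596; principal=856788-5596=851192; balance=860986-851192=9794
5. interest=⌊9794·65/10000⌋=63; principal=min(856788-63,9794)=9794; balance=9794-9794=0

1 21981 834807 2546915
2 16554 840234 1706681
3 11093 845695 860986
4 5596 851192 9794
5 63 9794 0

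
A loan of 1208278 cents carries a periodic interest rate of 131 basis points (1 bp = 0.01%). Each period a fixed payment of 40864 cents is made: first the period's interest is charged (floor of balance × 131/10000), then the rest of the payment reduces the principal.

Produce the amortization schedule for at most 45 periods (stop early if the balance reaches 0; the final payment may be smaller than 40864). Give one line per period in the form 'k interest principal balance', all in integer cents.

1 15828 25036 1183242
2 15500 25364 1157878
3 15168 25696 1132182
4 14831 26033 1106149
5 14490 26374 1079775
6 14145 26719 1053056
7 13795 27069 1025987
8 13440 27424 998563
9 13081 27783 970780
10 12717 28147 942633
11 12348 28516 914117
12 11974 28890 885227
13 11596 29268 855959
14 11213 29651 826308
15 10824 30040 796268
16 10431 30433 765835
17 10032 30832 735003
18 9628 31236 703767
19 9219 31645 672122
20 8804 32060 640062
21 8384 32480 607582
22 7959 32905 574677
23 7528 33336 541341
24 7091 33773 507568
25 6649 34215 473353
26 6200 34664 438689
27 5746 35118 403571
28 5286 35578 367993
29 4820 36044 331949
30 4348 36516 295433
31 3870 36994 258439
32 3385 37479 220960
33 2894 37970 182990
34 2397 38467 144523
35 1893 38971 105552
36 1382 39482 66070
37 865 39999 26071
38 341 26071 0

1. interest=⌊1208278·131/10000⌋=15828; principal=40864-15828=25036; balance=1208278-25036=1183242
2. interest=⌊1183242·131/10000⌋=15500; principal=40864-15500=25364; balance=1183242-25364=1157878
3. interest=⌊1157878·131/10000⌋=15168; principal=40864-15168=25696; balance=1157878-25696=1132182
4. interest=⌊1132182·131/10000⌋=14831; principal=40864-14831=26033; balance=1132182-26033=1106149
5. interest=⌊1106149·131/10000⌋=14490; principal=40864-14490=26374; balance=1106149-26374=1079775
6. interest=⌊1079775·131/10000⌋=14145; principal=40864-14145=26719; balance=1079775-26719=1053056
7. interest=⌊1053056·131/10000⌋=13795; principal=40864-13795=27069; balance=1053056-27069=1025987
8. interest=⌊1025987·131/10000⌋=13440; principal=40864-13440=27424; balance=1025987-27424=998563
9. interest=⌊998563·131/10000⌋=13081; principal=40864-13081=27783; balance=998563-27783=970780
10. interest=⌊970780·131/10000⌋=12717; principal=40864-12717=28147; balance=970780-28147=942633
11. interest=⌊942633·131/10000⌋=12348; principal=40864-12348=28516; balance=942633-28516=914117
12. interest=⌊914117·131/10000⌋=11974; principal=40864-11974=28890; balance=914117-28890=885227
13. interest=⌊885227·131/10000⌋=11596; principal=40864-11596=29268; balance=885227-29268=855959
14. interest=⌊855959·131/10000⌋=11213; principal=40864-11213=29651; balance=855959-29651=826308
15. interest=⌊826308·131/10000⌋=10824; principal=40864-10824=30040; balance=826308-30040=796268
16. interest=⌊796268·131/10000⌋=10431; principal=40864-10431=30433; balance=796268-30433=765835
17. interest=⌊765835·131/10000⌋=10032; principal=40864-10032=30832; balance=765835-30832=735003
18. interest=⌊735003·131/10000⌋=9628; principal=40864-9628=31236; balance=735003-31236=703767
19. interest=⌊703767·131/10000⌋=9219; principal=40864-9219=31645; balance=703767-31645=672122
20. interest=⌊672122·131/10000⌋=8804; principal=40864-8804=32060; balance=672122-32060=640062
21. interest=⌊640062·131/10000⌋=8384; principal=40864-8384=32480; balance=640062-32480=607582
22. interest=⌊607582·131/10000⌋=7959; principal=40864-7959=32905; balance=607582-32905=574677
23. interest=⌊574677·131/10000⌋=7528; principal=40864-7528=33336; balance=574677-33336=541341
24. interest=⌊541341·131/10000⌋=7091; principal=40864-7091=33773; balance=541341-33773=507568
25. interest=⌊507568·131/10000⌋=6649; principal=40864-6649=34215; balance=507568-34215=473353
26. interest=⌊473353·131/10000⌋=6200; principal=40864-6200=34664; balance=473353-34664=438689
27. interest=⌊438689·131/10000⌋=5746; principal=40864-5746=35118; balance=438689-35118=403571
28. interest=⌊403571·131/10000⌋=5286; principal=40864-5286=35578; balance=403571-35578=367993
29. interest=⌊367993·131/10000⌋=4820; principal=40864-4820=36044; balance=367993-36044=331949
30. interest=⌊331949·131/10000⌋=4348; principal=40864-4348=36516; balance=331949-36516=295433
31. interest=⌊295433·131/10000⌋=3870; principal=40864-3870=36994; balance=295433-36994=258439
32. interest=⌊258439·131/10000⌋=3385; principal=40864-3385=37479; balance=258439-37479=220960
33. interest=⌊220960·131/10000⌋=2894; principal=40864-2894=37970; balance=220960-37970=182990
34. interest=⌊182990·131/10000⌋=2397; principal=40864-2397=38467; balance=182990-38467=144523
35. interest=⌊144523·131/10000⌋=1893; principal=40864-1893=38971; balance=144523-38971=105552
36. interest=⌊105552·131/10000⌋=1382; principal=40864-1382=39482; balance=105552-39482=66070
37. interest=⌊66070·131/10000⌋=865; principal=40864-865=39999; balance=66070-39999=26071
38. interest=⌊26071·131/10000⌋=341; principal=min(40864-341,26071)=26071; balance=26071-26071=0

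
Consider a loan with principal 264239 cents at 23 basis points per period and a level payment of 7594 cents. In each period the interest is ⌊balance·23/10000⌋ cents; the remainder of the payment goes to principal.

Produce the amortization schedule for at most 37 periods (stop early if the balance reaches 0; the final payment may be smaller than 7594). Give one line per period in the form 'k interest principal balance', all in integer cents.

1 607 6987 257252
2 591 7003 250249
3 575 7019 243230
4 559 7035 236195
5 543 7051 229144
6 527 7067 222077
7 510 7084 214993
8 494 7100 207893
9 478 7116 200777
10 461 7133 193644
11 445 7149 186495
12 428 7166 179329
13 412 7182 172147
14 395 7199 164948
15 379 7215 157733
16 362 7232 150501
17 346 7248 143253
18 329 7265 135988
19 312 7282 128706
20 296 7298 121408
21 279 7315 114093
22 262 7332 106761
23 245 7349 99412
24 228 7366 92046
25 211 7383 84663
26 194 7400 77263
27 177 7417 69846
28 160 7434 62412
29 143 7451 54961
30 126 7468 47493
31 109 7485 40008
32 92 7502 32506
33 74 7520 24986
34 57 7537 17449
35 40 7554 9895
36 22 7572 2323
37 5 2323 0

1. interest=⌊264239·23/10000⌋=607; principal=7594-607=6987; balance=264239-6987=257252
2. interest=⌊257252·23/10000⌋=591; principal=7594-591=7003; balance=257252-7003=250249
3. interest=⌊250249·23/10000⌋=575; principal=7594-575=7019; balance=250249-7019=243230
4. interest=⌊243230·23/10000⌋=559; principal=7594-559=7035; balance=243230-7035=236195
5. interest=⌊236195·23/10000⌋=543; principal=7594-543=7051; balance=236195-7051=229144
6. interest=⌊229144·23/10000⌋=527; principal=7594-527=7067; balance=229144-7067=222077
7. interest=⌊222077·23/10000⌋=510; principal=7594-510=7084; balance=222077-7084=214993
8. interest=⌊214993·23/10000⌋=494; principal=7594-494=7100; balance=214993-7100=207893
9. interest=⌊207893·23/10000⌋=478; principal=7594-478=7116; balance=207893-7116=200777
10. interest=⌊200777·23/10000⌋=461; principal=7594-461=7133; balance=200777-7133=193644
11. interest=⌊193644·23/10000⌋=445; principal=7594-445=7149; balance=193644-7149=186495
12. interest=⌊186495·23/10000⌋=428; principal=7594-428=7166; balance=186495-7166=179329
13. interest=⌊179329·23/10000⌋=412; principal=7594-412=7182; balance=179329-7182=172147
14. interest=⌊172147·23/10000⌋=395; principal=7594-395=7199; balance=172147-7199=164948
15. interest=⌊164948·23/10000⌋=379; principal=7594-379=7215; balance=164948-7215=157733
16. interest=⌊157733·23/10000⌋=362; principal=7594-362=7232; balance=157733-7232=150501
17. interest=⌊150501·23/10000⌋=346; principal=7594-346=7248; balance=150501-7248=143253
18. interest=⌊143253·23/10000⌋=329; principal=7594-329=7265; balance=143253-7265=135988
19. interest=⌊135988·23/10000⌋=312; principal=7594-312=7282; balance=135988-7282=128706
20. interest=⌊128706·23/10000⌋=296; principal=7594-296=7298; balance=128706-7298=121408
21. interest=⌊121408·23/10000⌋=279; principal=7594-279=7315; balance=121408-7315=114093
22. interest=⌊114093·23/10000⌋=262; principal=7594-262=7332; balance=114093-7332=106761
23. interest=⌊106761·23/10000⌋=245; principal=7594-245=7349; balance=106761-7349=99412
24. interest=⌊99412·23/10000⌋=228; principal=7594-228=7366; balance=99412-7366=92046
25. interest=⌊92046·23/10000⌋=211; principal=7594-211=7383; balance=92046-7383=84663
26. interest=⌊84663·23/10000⌋=194; principal=7594-194=7400; balance=84663-7400=77263
27. interest=⌊77263·23/10000⌋=177; principal=7594-177=7417; balance=77263-7417=69846
28. interest=⌊69846·23/10000⌋=160; principal=7594-160=7434; balance=69846-7434=62412
29. interest=⌊62412·23/10000⌋=143; principal=7594-143=7451; balance=62412-7451=54961
30. interest=⌊54961·23/10000⌋=126; principal=7594-126=7468; balance=54961-7468=47493
31. interest=⌊47493·23/10000⌋=109; principal=7594-109=7485; balance=47493-7485=40008
32. interest=⌊40008·23/10000⌋=92; principal=7594-92=7502; balance=40008-7502=32506
33. interest=⌊32506·23/10000⌋=74; principal=7594-74=7520; balance=32506-7520=24986
34. interest=⌊24986·23/10000⌋=57; principal=7594-57=7537; balance=24986-7537=17449
35. interest=⌊17449·23/10000⌋=40; principal=7594-40=7554; balance=17449-7554=9895
36. interest=⌊9895·23/10000⌋=22; principal=7594-22=7572; balance=9895-7572=2323
37. interest=⌊2323·23/10000⌋=5; principal=min(7594-5,2323)=2323; balance=2323-2323=0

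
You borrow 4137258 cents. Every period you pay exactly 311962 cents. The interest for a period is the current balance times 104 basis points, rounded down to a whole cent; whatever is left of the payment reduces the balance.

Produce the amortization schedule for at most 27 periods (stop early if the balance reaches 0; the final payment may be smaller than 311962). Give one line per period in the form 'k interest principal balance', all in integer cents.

1 43027 268935 3868323
2 40230 271732 3596591
3 37404 274558 3322033
4 34549 277413 3044620
5 31664 280298 2764322
6 28748 283214 2481108
7 25803 286159 2194949
8 22827 289135 1905814
9 19820 292142 1613672
10 16782 295180 1318492
11 13712 298250 1020242
12 10610 301352 718890
13 7476 304486 414404
14 4309 307653 106751
15 1110 106751 0

1. interest=⌊4137258·104/10000⌋=43027; principal=311962-43027=268935; balance=4137258-268935=3868323
2. interest=⌊3868323·104/10000⌋=40230; principal=311962-40230=271732; balance=3868323-271732=3596591
3. interest=⌊3596591·104/10000⌋=37404; principal=311962-37404=274558; balance=3596591-274558=3322033
4. interest=⌊3322033·104/10000⌋=34549; principal=311962-34549=277413; balance=3322033-277413=3044620
5. interest=⌊3044620·104/10000⌋=31664; principal=311962-31664=280298; balance=3044620-280298=2764322
6. interest=⌊2764322·104/10000⌋=28748; principal=311962-28748=283214; balance=2764322-283214=2481108
7. interest=⌊2481108·104/10000⌋=25803; principal=311962-25803=286159; balance=2481108-286159=2194949
8. interest=⌊2194949·104/10000⌋=22827; principal=311962-22827=289135; balance=2194949-289135=1905814
9. interest=⌊1905814·104/10000⌋=19820; principal=311962-19820=292142; balance=1905814-292142=1613672
10. interest=⌊1613672·104/10000⌋=16782; principal=311962-16782=295180; balance=1613672-295180=1318492
11. interest=⌊1318492·104/10000⌋=13712; principal=311962-13712=298250; balance=1318492-298250=1020242
12. interest=⌊1020242·104/10000⌋=10610; principal=311962-10610=301352; balance=1020242-301352=718890
13. interest=⌊718890·104/10000⌋=7476; principal=311962-7476=304486; balance=718890-304486=414404
14. interest=⌊414404·104/10000⌋=4309; principal=311962-4309=307653; balance=414404-307653=106751
15. interest=⌊106751·104/10000⌋=1110; principal=min(311962-1110,106751)=106751; balance=106751-106751=0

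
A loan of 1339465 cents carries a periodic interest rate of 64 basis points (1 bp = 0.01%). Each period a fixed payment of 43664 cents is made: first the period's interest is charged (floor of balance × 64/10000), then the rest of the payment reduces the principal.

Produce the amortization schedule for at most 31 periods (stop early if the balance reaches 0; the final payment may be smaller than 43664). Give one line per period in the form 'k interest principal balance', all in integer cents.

1 8572 35092 1304373
2 8347 35317 1269056
3 8121 35543 1233513
4 7894 35770 1197743
5 7665 35999 1161744
6 7435 36229 1125515
7 7203 36461 1089054
8 6969 36695 1052359
9 6735 36929 1015430
10 6498 37166 978264
11 6260 37404 940860
12 6021 37643 903217
13 5780 37884 865333
14 5538 38126 827207
15 5294 38370 788837
16 5048 38616 750221
17 4801 38863 711358
18 4552 39112 672246
19 4302 39362 632884
20 4050 39614 593270
21 3796 39868 553402
22 3541 40123 513279
23 3284 40380 472899
24 3026 40638 432261
25 2766 40898 391363
26 2504 41160 350203
27 2241 41423 308780
28 1976 41688 267092
29 1709 41955 225137
30 1440 42224 182913
31 1170 42494 140419

1. interest=⌊1339465·64/10000⌋=8572; principal=43664-8572=35092; balance=1339465-35092=1304373
2. interest=⌊1304373·64/10000⌋=8347; principal=43664-8347=35317; balance=1304373-35317=1269056
3. interest=⌊1269056·64/10000⌋=8121; principal=43664-8121=35543; balance=1269056-35543=1233513
4. interest=⌊1233513·64/10000⌋=7894; principal=43664-7894=35770; balance=1233513-35770=1197743
5. interest=⌊1197743·64/10000⌋=7665; principal=43664-7665=35999; balance=1197743-35999=1161744
6. interest=⌊1161744·64/10000⌋=7435; principal=43664-7435=36229; balance=1161744-36229=1125515
7. interest=⌊1125515·64/10000⌋=7203; principal=43664-7203=36461; balance=1125515-36461=1089054
8. interest=⌊1089054·64/10000⌋=6969; principal=43664-6969=36695; balance=1089054-36695=1052359
9. interest=⌊1052359·64/10000⌋=6735; principal=43664-6735=36929; balance=1052359-36929=1015430
10. interest=⌊1015430·64/10000⌋=6498; principal=43664-6498=37166; balance=1015430-37166=978264
11. interest=⌊978264·64/10000⌋=6260; principal=43664-6260=37404; balance=978264-37404=940860
12. interest=⌊940860·64/10000⌋=6021; principal=43664-6021=37643; balance=940860-37643=903217
13. interest=⌊903217·64/10000⌋=5780; principal=43664-5780=37884; balance=903217-37884=865333
14. interest=⌊865333·64/10000⌋=5538; principal=43664-5538=38126; balance=865333-38126=827207
15. interest=⌊827207·64/10000⌋=5294; principal=43664-5294=38370; balance=827207-38370=788837
16. interest=⌊788837·64/10000⌋=5048; principal=43664-5048=38616; balance=788837-38616=750221
17. interest=⌊750221·64/10000⌋=4801; principal=43664-4801=38863; balance=750221-38863=711358
18. interest=⌊711358·64/10000⌋=4552; principal=43664-4552=39112; balance=711358-39112=672246
19. interest=⌊672246·64/10000⌋=4302; principal=43664-4302=39362; balance=672246-39362=632884
20. interest=⌊632884·64/10000⌋=4050; principal=43664-4050=39614; balance=632884-39614=593270
21. interest=⌊593270·64/10000⌋=3796; principal=43664-3796=39868; balance=593270-39868=553402
22. interest=⌊553402·64/10000⌋=3541; principal=43664-3541=40123; balance=553402-40123=513279
23. interest=⌊513279·64/10000⌋=3284; principal=43664-3284=40380; balance=513279-40380=472899
24. interest=⌊472899·64/10000⌋=3026; principal=43664-3026=40638; balance=472899-40638=432261
25. interest=⌊432261·64/10000⌋=2766; principal=43664-2766=40898; balance=432261-40898=391363
26. interest=⌊391363·64/10000⌋=2504; principal=43664-2504=41160; balance=391363-41160=350203
27. interest=⌊350203·64/10000⌋=2241; principal=43664-2241=41423; balance=350203-41423=308780
28. interest=⌊308780·64/10000⌋=1976; principal=43664-1976=41688; balance=308780-41688=267092
29. interest=⌊267092·64/10000⌋=1709; principal=43664-1709=41955; balance=267092-41955=225137
30. interest=⌊225137·64/10000⌋=1440; principal=43664-1440=42224; balance=225137-42224=182913
31. interest=⌊182913·64/10000⌋=1170; principal=43664-1170=42494; balance=182913-42494=140419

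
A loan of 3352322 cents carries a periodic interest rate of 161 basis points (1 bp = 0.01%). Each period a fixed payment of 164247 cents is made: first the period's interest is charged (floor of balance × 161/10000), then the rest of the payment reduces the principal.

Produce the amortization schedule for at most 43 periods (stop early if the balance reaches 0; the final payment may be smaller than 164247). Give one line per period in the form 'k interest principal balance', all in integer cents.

1. interest=⌊3352322·161/10000⌋=53972; principal=164247-53972=110275; balance=3352322-110275=3242047
2. interest=⌊3242047·161/10000⌋=52196; principal=164247-52196=112051; balance=3242047-112051=3129996
3. interest=⌊3129996·161/10000⌋=50392; principal=164247-50392=113855; balance=3129996-113855=3016141
4. interest=⌊3016141·161/10000⌋=48559; principal=164247-48559=115688; balance=3016141-115688=2900453
5. interest=⌊2900453·161/10000⌋=46697; principal=164247-46697=117550; balance=2900453-117550=2782903
6. interest=⌊2782903·161/10000⌋=44804; principal=164247-44804=119443; balance=2782903-119443=2663460
7. interest=⌊2663460·161/10000⌋=42881; principal=164247-42881=121366; balance=2663460-121366=2542094
8. interest=⌊2542094·161/10000⌋=40927; principal=164247-40927=123320; balance=2542094-123320=2418774
9. interest=⌊2418774·161/10000⌋=38942; principal=164247-38942=125305; balance=2418774-125305=2293469
10. interest=⌊2293469·161/10000⌋=36924; principal=164247-36924=127323; balance=2293469-127323=2166146
11. interest=⌊2166146·161/10000⌋=34874; principal=164247-34874=129373; balance=2166146-129373=2036773
12. interest=⌊2036773·161/10000⌋=32792; principal=164247-32792=131455; balance=2036773-131455=1905318
13. interest=⌊1905318·161/10000⌋=30675; principal=164247-30675=133572; balance=1905318-133572=1771746
14. interest=⌊1771746·161/10000⌋=28525; principal=164247-28525=135722; balance=1771746-135722=1636024
15. interest=⌊1636024·161/10000⌋=26339; principal=164247-26339=137908; balance=1636024-137908=1498116
16. interest=⌊1498116·161/10000⌋=24119; principal=164247-24119=140128; balance=1498116-140128=1357988
17. interest=⌊1357988·161/10000⌋=21863; principal=164247-21863=142384; balance=1357988-142384=1215604
18. interest=⌊1215604·161/10000⌋=19571; principal=164247-19571=144676; balance=1215604-144676=1070928
19. interest=⌊1070928·161/10000⌋=17241; principal=164247-17241=147006; balance=1070928-147006=923922
20. interest=⌊923922·161/10000⌋=14875; principal=164247-14875=149372; balance=923922-149372=774550
21. interest=⌊774550·161/10000⌋=12470; principal=164247-12470=151777; balance=774550-151777=622773
22. interest=⌊622773·161/10000⌋=10026; principal=164247-10026=154221; balance=622773-154221=468552
23. interest=⌊468552·161/10000⌋=7543; principal=164247-7543=156704; balance=468552-156704=311848
24. interest=⌊311848·161/10000⌋=5020; principal=164247-5020=159227; balance=311848-159227=152621
25. interest=⌊152621·161/10000⌋=2457; principal=min(164247-2457,152621)=152621; balance=152621-152621=0

1 53972 110275 3242047
2 52196 112051 3129996
3 50392 113855 3016141
4 48559 115688 2900453
5 46697 117550 2782903
6 44804 119443 2663460
7 42881 121366 2542094
8 40927 123320 2418774
9 38942 125305 2293469
10 36924 127323 2166146
11 34874 129373 2036773
12 32792 131455 1905318
13 30675 133572 1771746
14 28525 135722 1636024
15 26339 137908 1498116
16 24119 140128 1357988
17 21863 142384 1215604
18 19571 144676 1070928
19 17241 147006 923922
20 14875 149372 774550
21 12470 151777 622773
22 10026 154221 468552
23 7543 156704 311848
24 5020 159227 152621
25 2457 152621 0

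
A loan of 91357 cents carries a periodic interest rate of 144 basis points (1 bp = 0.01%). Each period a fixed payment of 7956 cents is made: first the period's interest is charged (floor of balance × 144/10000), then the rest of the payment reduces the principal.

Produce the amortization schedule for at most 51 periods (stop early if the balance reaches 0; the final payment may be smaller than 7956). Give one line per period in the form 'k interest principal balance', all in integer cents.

1 1315 6641 84716
2 1219 6737 77979
3 1122 6834 71145
4 1024 6932 64213
5 924 7032 57181
6 823 7133 50048
7 720 7236 42812
8 616 7340 35472
9 510 7446 28026
10 403 7553 20473
11 294 7662 12811
12 184 7772 5039
13 72 5039 0

1. interest=⌊91357·144/10000⌋=1315; principal=7956-1315=6641; balance=91357-6641=84716
2. interest=⌊84716·144/10000⌋=1219; principal=7956-1219=6737; balance=84716-6737=77979
3. interest=⌊77979·144/10000⌋=1122; principal=7956-1122=6834; balance=77979-6834=71145
4. interest=⌊71145·144/10000⌋=1024; principal=7956-1024=6932; balance=71145-6932=64213
5. interest=⌊64213·144/10000⌋=924; principal=7956-924=7032; balance=64213-7032=57181
6. interest=⌊57181·144/10000⌋=823; principal=7956-823=7133; balance=57181-7133=50048
7. interest=⌊50048·144/10000⌋=720; principal=7956-720=7236; balance=50048-7236=42812
8. interest=⌊42812·144/10000⌋=616; principal=7956-616=7340; balance=42812-7340=35472
9. interest=⌊35472·144/10000⌋=510; principal=7956-510=7446; balance=35472-7446=28026
10. interest=⌊28026·144/10000⌋=403; principal=7956-403=7553; balance=28026-7553=20473
11. interest=⌊20473·144/10000⌋=294; principal=7956-294=7662; balance=20473-7662=12811
12. interest=⌊12811·144/10000⌋=184; principal=7956-184=7772; balance=12811-7772=5039
13. interest=⌊5039·144/10000⌋=72; principal=min(7956-72,5039)=5039; balance=5039-5039=0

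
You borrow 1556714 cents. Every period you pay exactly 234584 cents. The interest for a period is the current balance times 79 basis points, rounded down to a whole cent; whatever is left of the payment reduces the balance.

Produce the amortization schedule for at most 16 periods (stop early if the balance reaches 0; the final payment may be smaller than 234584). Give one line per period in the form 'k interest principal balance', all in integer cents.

1 12298 222286 1334428
2 10541 224043 1110385
3 8772 225812 884573
4 6988 227596 656977
5 5190 229394 427583
6 3377 231207 196376
7 1551 196376 0

1. interest=⌊1556714·79/10000⌋=12298; principal=234584-12298=222286; balance=1556714-222286=1334428
2. interest=⌊1334428·79/10000⌋=10541; principal=234584-10541=224043; balance=1334428-224043=1110385
3. interest=⌊1110385·79/10000⌋=8772; principal=234584-8772=225812; balance=1110385-225812=884573
4. interest=⌊884573·79/10000⌋=6988; principal=234584-6988=227596; balance=884573-227596=656977
5. interest=⌊656977·79/10000⌋=5190; principal=234584-5190=229394; balance=656977-229394=427583
6. interest=⌊427583·79/10000⌋=3377; principal=234584-3377=231207; balance=427583-231207=196376
7. interest=⌊196376·79/10000⌋=1551; principal=min(234584-1551,196376)=196376; balance=196376-196376=0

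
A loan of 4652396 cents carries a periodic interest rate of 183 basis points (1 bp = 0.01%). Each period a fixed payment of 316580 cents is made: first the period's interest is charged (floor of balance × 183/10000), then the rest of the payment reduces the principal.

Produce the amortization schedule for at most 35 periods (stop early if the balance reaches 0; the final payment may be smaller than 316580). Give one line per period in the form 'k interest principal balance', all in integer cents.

1 85138 231442 4420954
2 80903 235677 4185277
3 76590 239990 3945287
4 72198 244382 3700905
5 67726 248854 3452051
6 63172 253408 3198643
7 58535 258045 2940598
8 53812 262768 2677830
9 49004 267576 2410254
10 44107 272473 2137781
11 39121 277459 1860322
12 34043 282537 1577785
13 28873 287707 1290078
14 23608 292972 997106
15 18247 298333 698773
16 12787 303793 394980
17 7228 309352 85628
18 1566 85628 0

1. interest=⌊4652396·183/10000⌋=85138; principal=316580-85138=231442; balance=4652396-231442=4420954
2. interest=⌊4420954·183/10000⌋=80903; principal=316580-80903=235677; balance=4420954-235677=4185277
3. interest=⌊4185277·183/10000⌋=76590; principal=316580-76590=239990; balance=4185277-239990=3945287
4. interest=⌊3945287·183/10000⌋=72198; principal=316580-72198=244382; balance=3945287-244382=3700905
5. interest=⌊3700905·183/10000⌋=67726; principal=316580-67726=248854; balance=3700905-248854=3452051
6. interest=⌊3452051·183/10000⌋=63172; principal=316580-63172=253408; balance=3452051-253408=3198643
7. interest=⌊3198643·183/10000⌋=58535; principal=316580-58535=258045; balance=3198643-258045=2940598
8. interest=⌊2940598·183/10000⌋=53812; principal=316580-53812=262768; balance=2940598-262768=2677830
9. interest=⌊2677830·183/10000⌋=49004; principal=316580-49004=267576; balance=2677830-267576=2410254
10. interest=⌊2410254·183/10000⌋=44107; principal=316580-44107=272473; balance=2410254-272473=2137781
11. interest=⌊2137781·183/10000⌋=39121; principal=316580-39121=277459; balance=2137781-277459=1860322
12. interest=⌊1860322·183/10000⌋=34043; principal=316580-34043=282537; balance=1860322-282537=1577785
13. interest=⌊1577785·183/10000⌋=28873; principal=316580-28873=287707; balance=1577785-287707=1290078
14. interest=⌊1290078·183/10000⌋=23608; principal=316580-23608=292972; balance=1290078-292972=997106
15. interest=⌊997106·183/10000⌋=18247; principal=316580-18247=298333; balance=997106-298333=698773
16. interest=⌊698773·183/10000⌋=12787; principal=316580-12787=303793; balance=698773-303793=394980
17. interest=⌊394980·183/10000⌋=7228; principal=316580-7228=309352; balance=394980-309352=85628
18. interest=⌊85628·183/10000⌋=1566; principal=min(316580-1566,85628)=85628; balance=85628-85628=0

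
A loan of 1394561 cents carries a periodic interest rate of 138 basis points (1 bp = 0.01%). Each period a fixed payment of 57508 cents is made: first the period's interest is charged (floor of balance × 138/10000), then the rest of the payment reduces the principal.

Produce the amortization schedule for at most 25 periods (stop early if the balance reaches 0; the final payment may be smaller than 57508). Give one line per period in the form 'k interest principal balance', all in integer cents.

1. interest=⌊1394561·138/10000⌋=19244; principal=57508-19244=38264; balance=1394561-38264=1356297
2. interest=⌊1356297·138/10000⌋=18716; principal=57508-18716=38792; balance=1356297-38792=1317505
3. interest=⌊1317505·138/10000⌋=18181; principal=57508-18181=39327; balance=1317505-39327=1278178
4. interest=⌊1278178·138/10000⌋=17638; principal=57508-17638=39870; balance=1278178-39870=1238308
5. interest=⌊1238308·138/10000⌋=17088; principal=57508-17088=40420; balance=1238308-40420=1197888
6. interest=⌊1197888·138/10000⌋=16530; principal=57508-16530=40978; balance=1197888-40978=1156910
7. interest=⌊1156910·138/10000⌋=15965; principal=57508-15965=41543; balance=1156910-41543=1115367
8. interest=⌊1115367·138/10000⌋=15392; principal=57508-15392=42116; balance=1115367-42116=1073251
9. interest=⌊1073251·138/10000⌋=14810; principal=57508-14810=42698; balance=1073251-42698=1030553
10. interest=⌊1030553·138/10000⌋=14221; principal=57508-14221=43287; balance=1030553-43287=987266
11. interest=⌊987266·138/10000⌋=13624; principal=57508-13624=43884; balance=987266-43884=943382
12. interest=⌊943382·138/10000⌋=13018; principal=57508-13018=44490; balance=943382-44490=898892
13. interest=⌊898892·138/10000⌋=12404; principal=57508-12404=45104; balance=898892-45104=853788
14. interest=⌊853788·138/10000⌋=11782; principal=57508-11782=45726; balance=853788-45726=808062
15. interest=⌊808062·138/10000⌋=11151; principal=57508-11151=46357; balance=808062-46357=761705
16. interest=⌊761705·138/10000⌋=10511; principal=57508-10511=46997; balance=761705-46997=714708
17. interest=⌊714708·138/10000⌋=9862; principal=57508-9862=47646; balance=714708-47646=667062
18. interest=⌊667062·138/10000⌋=9205; principal=57508-9205=48303; balance=667062-48303=618759
19. interest=⌊618759·138/10000⌋=8538; principal=57508-8538=48970; balance=618759-48970=569789
20. interest=⌊569789·138/10000⌋=7863; principal=57508-7863=49645; balance=569789-49645=520144
21. interest=⌊520144·138/10000⌋=7177; principal=57508-7177=50331; balance=520144-50331=469813
22. interest=⌊469813·138/10000⌋=6483; principal=57508-6483=51025; balance=469813-51025=418788
23. interest=⌊418788·138/10000⌋=5779; principal=57508-5779=51729; balance=418788-51729=367059
24. interest=⌊367059·138/10000⌋=5065; principal=57508-5065=52443; balance=367059-52443=314616
25. interest=⌊314616·138/10000⌋=4341; principal=57508-4341=53167; balance=314616-53167=261449

1 19244 38264 1356297
2 18716 38792 1317505
3 18181 39327 1278178
4 17638 39870 1238308
5 17088 40420 1197888
6 16530 40978 1156910
7 15965 41543 1115367
8 15392 42116 1073251
9 14810 42698 1030553
10 14221 43287 987266
11 13624 43884 943382
12 13018 44490 898892
13 12404 45104 853788
14 11782 45726 808062
15 11151 46357 761705
16 10511 46997 714708
17 9862 47646 667062
18 9205 48303 618759
19 8538 48970 569789
20 7863 49645 520144
21 7177 50331 469813
22 6483 51025 418788
23 5779 51729 367059
24 5065 52443 314616
25 4341 53167 261449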